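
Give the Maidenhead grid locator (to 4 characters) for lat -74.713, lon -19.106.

Offset from 180°W / 90°S: lon 160.89°, lat 15.29°.
Field: lon ⌊160.89/20⌋ = 8 → I; lat ⌊15.29/10⌋ = 1 → B.
Square: lon ⌊0.89/2⌋ = 0; lat ⌊5.29/1⌋ = 5.

IB05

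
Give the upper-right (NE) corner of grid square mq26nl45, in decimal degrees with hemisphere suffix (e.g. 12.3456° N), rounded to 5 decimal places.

76.48333° N, 65.12500° E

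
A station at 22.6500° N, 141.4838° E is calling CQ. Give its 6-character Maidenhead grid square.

QL02rp

Offset from 180°W / 90°S: lon 321.4838°, lat 112.6500°.
Field: lon ⌊321.4838/20⌋ = 16 → Q; lat ⌊112.6500/10⌋ = 11 → L.
Square: lon ⌊1.4838/2⌋ = 0; lat ⌊2.6500/1⌋ = 2.
Subsquare: lon ⌊1.4838/0.0833333⌋ = 17 → r; lat ⌊0.6500/0.0416667⌋ = 15 → p.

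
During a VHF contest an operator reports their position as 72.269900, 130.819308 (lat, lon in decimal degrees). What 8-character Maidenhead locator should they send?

PQ52jg84

Offset from 180°W / 90°S: lon 310.81931°, lat 162.26990°.
Field (20°×10°, letters A–R): lon ⌊310.81931/20⌋ = 15 → P; lat ⌊162.26990/10⌋ = 16 → Q.
Square (2°×1°, digits 0–9): lon ⌊10.81931/2⌋ = 5; lat ⌊2.26990/1⌋ = 2.
Subsquare (5′×2.5′, letters a–x): lon ⌊0.81931/0.0833333⌋ = 9 → j; lat ⌊0.26990/0.0416667⌋ = 6 → g.
Extended square (30″×15″, digits 0–9): lon ⌊0.06931/0.00833333⌋ = 8; lat ⌊0.01990/0.00416667⌋ = 4.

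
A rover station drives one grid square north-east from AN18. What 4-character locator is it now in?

Longitude square 1; +1 → 2.
Latitude square 8; +1 → 9.

AN29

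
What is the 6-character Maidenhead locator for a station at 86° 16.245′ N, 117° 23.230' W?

Shift to the Maidenhead origin (180°W, 90°S): lon 62.6128, lat 176.2708.
Field (20°×10°, letters A–R): 62.6128/20 → 3 → D, 176.2708/10 → 17 → R; chars DR.
Square (2°×1°, digits 0–9): 2.6128/2 → 1, 6.2708/1 → 6; chars 16.
Subsquare (5′×2.5′, letters a–x): 0.6128/0.0833333 → 7 → h, 0.2708/0.0416667 → 6 → g; chars hg.

DR16hg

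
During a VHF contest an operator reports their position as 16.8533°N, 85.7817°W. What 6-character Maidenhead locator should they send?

Shift to the Maidenhead origin (180°W, 90°S): lon 94.2183, lat 106.8533.
Field (20°×10°, letters A–R): lon ⌊94.2183/20⌋ = 4 → E; lat ⌊106.8533/10⌋ = 10 → K.
Square (2°×1°, digits 0–9): lon ⌊14.2183/2⌋ = 7; lat ⌊6.8533/1⌋ = 6.
Subsquare (5′×2.5′, letters a–x): lon ⌊0.2183/0.0833333⌋ = 2 → c; lat ⌊0.8533/0.0416667⌋ = 20 → u.

EK76cu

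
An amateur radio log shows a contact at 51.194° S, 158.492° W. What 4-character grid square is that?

BD08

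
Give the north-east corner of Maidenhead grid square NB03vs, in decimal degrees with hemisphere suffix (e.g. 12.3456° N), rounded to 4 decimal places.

76.2083° S, 81.8333° E

Field N=13, B=1: +13·20° lon, +1·10° lat → SW at lon 80°, lat -80°.
Square 0, 3: +0·2° lon, +3·1° lat → SW at lon 80°, lat -77°.
Subsquare v=21, s=18: +21·0.0833333° lon, +18·0.0416667° lat → SW at lon 81.75°, lat -76.25°.
Cell spans 0.0833333° lon × 0.0416667° lat. NE corner is SW corner plus one full cell.
latitude 76.2083° S, longitude 81.8333° E.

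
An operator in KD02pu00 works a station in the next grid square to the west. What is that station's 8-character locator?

KD02ou90

Longitude extended square 0; −1 → -1, wraps to 9, carry into subsquare.
Longitude subsquare p = 15; −1 → 14 = o.
The latitude characters are unchanged.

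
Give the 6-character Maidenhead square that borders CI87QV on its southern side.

Latitude subsquare v = 21; −1 → 20 = u.
The longitude characters are unchanged.

CI87qu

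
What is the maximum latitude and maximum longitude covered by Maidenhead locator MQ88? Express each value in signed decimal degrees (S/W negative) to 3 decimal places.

Field M=12, Q=16: +12·20° lon, +16·10° lat → SW at lon 60°, lat 70°.
Square 8, 8: +8·2° lon, +8·1° lat → SW at lon 76°, lat 78°.
Cell spans 2° lon × 1° lat. NE corner is SW corner plus one full cell.
latitude 79.000, longitude 78.000.

79.000, 78.000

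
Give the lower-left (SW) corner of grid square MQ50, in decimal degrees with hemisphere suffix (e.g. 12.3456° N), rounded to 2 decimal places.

70.00° N, 70.00° E

Field M=12, Q=16: +12·20° lon, +16·10° lat → SW at lon 60°, lat 70°.
Square 5, 0: +5·2° lon, +0·1° lat → SW at lon 70°, lat 70°.
latitude 70.00° N, longitude 70.00° E.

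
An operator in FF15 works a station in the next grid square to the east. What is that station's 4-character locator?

FF25

Longitude square 1; +1 → 2.
The latitude characters are unchanged.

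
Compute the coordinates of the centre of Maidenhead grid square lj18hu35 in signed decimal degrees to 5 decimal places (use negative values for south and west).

Field L=11, J=9: +11·20° lon, +9·10° lat → SW at lon 40°, lat 0°.
Square 1, 8: +1·2° lon, +8·1° lat → SW at lon 42°, lat 8°.
Subsquare h=7, u=20: +7·0.0833333° lon, +20·0.0416667° lat → SW at lon 42.5833°, lat 8.83333°.
Extended square 3, 5: +3·0.00833333° lon, +5·0.00416667° lat → SW at lon 42.6083°, lat 8.85417°.
Cell spans 0.00833333° lon × 0.00416667° lat. Centre is SW corner plus half of each.
latitude 8.85625, longitude 42.61250.

8.85625, 42.61250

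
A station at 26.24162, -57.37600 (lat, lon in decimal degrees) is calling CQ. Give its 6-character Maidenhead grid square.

Shift to the Maidenhead origin (180°W, 90°S): lon 122.6240, lat 116.2416.
Field: lon ⌊122.6240/20⌋ = 6 → G; lat ⌊116.2416/10⌋ = 11 → L.
Square: lon ⌊2.6240/2⌋ = 1; lat ⌊6.2416/1⌋ = 6.
Subsquare: lon ⌊0.6240/0.0833333⌋ = 7 → h; lat ⌊0.2416/0.0416667⌋ = 5 → f.

GL16hf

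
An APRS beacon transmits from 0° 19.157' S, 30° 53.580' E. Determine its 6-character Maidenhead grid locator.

Shift to the Maidenhead origin (180°W, 90°S): lon 210.8930, lat 89.6807.
Field: 210.8930/20 → 10 → K, 89.6807/10 → 8 → I; chars KI.
Square: 10.8930/2 → 5, 9.6807/1 → 9; chars 59.
Subsquare: 0.8930/0.0833333 → 10 → k, 0.6807/0.0416667 → 16 → q; chars kq.

KI59kq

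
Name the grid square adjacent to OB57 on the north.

Latitude square 7; +1 → 8.
The longitude characters are unchanged.

OB58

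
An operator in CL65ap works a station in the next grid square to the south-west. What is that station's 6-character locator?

CL55xo

Longitude subsquare a = 0; −1 → -1, wraps to 23 = x, carry into square.
Longitude square 6; −1 → 5.
Latitude subsquare p = 15; −1 → 14 = o.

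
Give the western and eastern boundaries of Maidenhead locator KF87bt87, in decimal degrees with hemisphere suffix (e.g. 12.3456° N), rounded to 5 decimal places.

Field K=10, F=5: +10·20° lon, +5·10° lat → SW at lon 20°, lat -40°.
Square 8, 7: +8·2° lon, +7·1° lat → SW at lon 36°, lat -33°.
Subsquare b=1, t=19: +1·0.0833333° lon, +19·0.0416667° lat → SW at lon 36.0833°, lat -32.2083°.
Extended square 8, 7: +8·0.00833333° lon, +7·0.00416667° lat → SW at lon 36.15°, lat -32.1792°.
Cell spans 0.00833333° lon × 0.00416667° lat.
west 36.15000° E, east 36.15833° E.

36.15000° E, 36.15833° E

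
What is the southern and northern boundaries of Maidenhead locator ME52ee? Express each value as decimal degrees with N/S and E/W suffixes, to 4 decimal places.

Field M=12, E=4: +12·20° lon, +4·10° lat → SW at lon 60°, lat -50°.
Square 5, 2: +5·2° lon, +2·1° lat → SW at lon 70°, lat -48°.
Subsquare e=4, e=4: +4·0.0833333° lon, +4·0.0416667° lat → SW at lon 70.3333°, lat -47.8333°.
Cell spans 0.0833333° lon × 0.0416667° lat.
south 47.8333° S, north 47.7917° S.

47.8333° S, 47.7917° S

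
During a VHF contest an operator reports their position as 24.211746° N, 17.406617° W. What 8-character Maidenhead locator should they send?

IL14hf10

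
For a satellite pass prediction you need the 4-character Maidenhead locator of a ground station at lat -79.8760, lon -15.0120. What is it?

IB20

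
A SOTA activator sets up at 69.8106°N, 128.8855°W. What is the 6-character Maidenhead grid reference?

CP59nt

Add 180° to longitude and 90° to latitude: 51.1145, 159.8106.
Field: lon ⌊51.1145/20⌋ = 2 → C; lat ⌊159.8106/10⌋ = 15 → P.
Square: lon ⌊11.1145/2⌋ = 5; lat ⌊9.8106/1⌋ = 9.
Subsquare: lon ⌊1.1145/0.0833333⌋ = 13 → n; lat ⌊0.8106/0.0416667⌋ = 19 → t.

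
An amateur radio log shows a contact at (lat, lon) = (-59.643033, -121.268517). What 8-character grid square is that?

CD90ii75

Shift to the Maidenhead origin (180°W, 90°S): lon 58.73148, lat 30.35697.
Field (20°×10°, letters A–R): lon ⌊58.73148/20⌋ = 2 → C; lat ⌊30.35697/10⌋ = 3 → D.
Square (2°×1°, digits 0–9): lon ⌊18.73148/2⌋ = 9; lat ⌊0.35697/1⌋ = 0.
Subsquare (5′×2.5′, letters a–x): lon ⌊0.73148/0.0833333⌋ = 8 → i; lat ⌊0.35697/0.0416667⌋ = 8 → i.
Extended square (30″×15″, digits 0–9): lon ⌊0.06482/0.00833333⌋ = 7; lat ⌊0.02363/0.00416667⌋ = 5.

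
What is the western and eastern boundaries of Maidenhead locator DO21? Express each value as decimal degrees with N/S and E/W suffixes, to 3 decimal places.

116.000° W, 114.000° W

Field D=3, O=14: +3·20° lon, +14·10° lat → SW at lon -120°, lat 50°.
Square 2, 1: +2·2° lon, +1·1° lat → SW at lon -116°, lat 51°.
Cell spans 2° lon × 1° lat.
west 116.000° W, east 114.000° W.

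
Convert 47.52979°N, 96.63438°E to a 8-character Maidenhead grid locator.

NN87hm67

Add 180° to longitude and 90° to latitude: 276.63438, 137.52979.
Field (20°×10°, letters A–R): 276.63438/20 → 13 → N, 137.52979/10 → 13 → N; chars NN.
Square (2°×1°, digits 0–9): 16.63438/2 → 8, 7.52979/1 → 7; chars 87.
Subsquare (5′×2.5′, letters a–x): 0.63438/0.0833333 → 7 → h, 0.52979/0.0416667 → 12 → m; chars hm.
Extended square (30″×15″, digits 0–9): 0.05105/0.00833333 → 6, 0.02979/0.00416667 → 7; chars 67.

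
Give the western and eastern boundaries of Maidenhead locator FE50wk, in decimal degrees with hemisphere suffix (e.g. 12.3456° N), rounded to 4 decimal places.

68.1667° W, 68.0833° W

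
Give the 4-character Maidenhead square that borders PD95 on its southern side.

PD94

Latitude square 5; −1 → 4.
The longitude characters are unchanged.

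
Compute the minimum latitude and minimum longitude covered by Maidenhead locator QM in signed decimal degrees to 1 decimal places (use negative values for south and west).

Field Q=16, M=12: +16·20° lon, +12·10° lat → SW at lon 140°, lat 30°.
latitude 30.0, longitude 140.0.

30.0, 140.0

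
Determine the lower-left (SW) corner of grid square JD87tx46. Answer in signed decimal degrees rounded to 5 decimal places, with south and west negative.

Field J=9, D=3: +9·20° lon, +3·10° lat → SW at lon 0°, lat -60°.
Square 8, 7: +8·2° lon, +7·1° lat → SW at lon 16°, lat -53°.
Subsquare t=19, x=23: +19·0.0833333° lon, +23·0.0416667° lat → SW at lon 17.5833°, lat -52.0417°.
Extended square 4, 6: +4·0.00833333° lon, +6·0.00416667° lat → SW at lon 17.6167°, lat -52.0167°.
latitude -52.01667, longitude 17.61667.

-52.01667, 17.61667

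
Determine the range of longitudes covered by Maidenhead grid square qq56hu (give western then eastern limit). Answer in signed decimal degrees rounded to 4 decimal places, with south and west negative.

150.5833, 150.6667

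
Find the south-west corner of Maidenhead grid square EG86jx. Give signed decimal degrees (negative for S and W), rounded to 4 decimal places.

Field E=4, G=6: +4·20° lon, +6·10° lat → SW at lon -100°, lat -30°.
Square 8, 6: +8·2° lon, +6·1° lat → SW at lon -84°, lat -24°.
Subsquare j=9, x=23: +9·0.0833333° lon, +23·0.0416667° lat → SW at lon -83.25°, lat -23.0417°.
latitude -23.0417, longitude -83.2500.

-23.0417, -83.2500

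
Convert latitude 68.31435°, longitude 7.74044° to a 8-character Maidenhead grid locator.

JP38uh85

Shift to the Maidenhead origin (180°W, 90°S): lon 187.74044, lat 158.31435.
Field (20°×10°, letters A–R): 187.74044/20 → 9 → J, 158.31435/10 → 15 → P; chars JP.
Square (2°×1°, digits 0–9): 7.74044/2 → 3, 8.31435/1 → 8; chars 38.
Subsquare (5′×2.5′, letters a–x): 1.74044/0.0833333 → 20 → u, 0.31435/0.0416667 → 7 → h; chars uh.
Extended square (30″×15″, digits 0–9): 0.07377/0.00833333 → 8, 0.02268/0.00416667 → 5; chars 85.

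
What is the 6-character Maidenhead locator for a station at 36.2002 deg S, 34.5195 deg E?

KF73gt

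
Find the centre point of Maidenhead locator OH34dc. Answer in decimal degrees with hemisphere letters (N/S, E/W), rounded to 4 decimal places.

15.8958° S, 106.2917° E

Field O=14, H=7: +14·20° lon, +7·10° lat → SW at lon 100°, lat -20°.
Square 3, 4: +3·2° lon, +4·1° lat → SW at lon 106°, lat -16°.
Subsquare d=3, c=2: +3·0.0833333° lon, +2·0.0416667° lat → SW at lon 106.25°, lat -15.9167°.
Cell spans 0.0833333° lon × 0.0416667° lat. Centre is SW corner plus half of each.
latitude 15.8958° S, longitude 106.2917° E.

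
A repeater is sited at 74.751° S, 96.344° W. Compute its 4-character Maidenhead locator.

Offset from 180°W / 90°S: lon 83.66°, lat 15.25°.
Field: lon ⌊83.66/20⌋ = 4 → E; lat ⌊15.25/10⌋ = 1 → B.
Square: lon ⌊3.66/2⌋ = 1; lat ⌊5.25/1⌋ = 5.

EB15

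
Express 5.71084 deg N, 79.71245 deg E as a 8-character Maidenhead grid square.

Add 180° to longitude and 90° to latitude: 259.71245, 95.71084.
Field: lon ⌊259.71245/20⌋ = 12 → M; lat ⌊95.71084/10⌋ = 9 → J.
Square: lon ⌊19.71245/2⌋ = 9; lat ⌊5.71084/1⌋ = 5.
Subsquare: lon ⌊1.71245/0.0833333⌋ = 20 → u; lat ⌊0.71084/0.0416667⌋ = 17 → r.
Extended square: lon ⌊0.04578/0.00833333⌋ = 5; lat ⌊0.00251/0.00416667⌋ = 0.

MJ95ur50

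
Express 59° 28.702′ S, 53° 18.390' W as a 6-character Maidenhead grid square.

GD30im

Offset from 180°W / 90°S: lon 126.6935°, lat 30.5216°.
Field (20°×10°, letters A–R): 126.6935/20 → 6 → G, 30.5216/10 → 3 → D; chars GD.
Square (2°×1°, digits 0–9): 6.6935/2 → 3, 0.5216/1 → 0; chars 30.
Subsquare (5′×2.5′, letters a–x): 0.6935/0.0833333 → 8 → i, 0.5216/0.0416667 → 12 → m; chars im.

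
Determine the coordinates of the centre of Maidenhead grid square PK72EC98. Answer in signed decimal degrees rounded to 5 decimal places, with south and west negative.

12.11875, 134.41250

Field P=15, K=10: +15·20° lon, +10·10° lat → SW at lon 120°, lat 10°.
Square 7, 2: +7·2° lon, +2·1° lat → SW at lon 134°, lat 12°.
Subsquare e=4, c=2: +4·0.0833333° lon, +2·0.0416667° lat → SW at lon 134.333°, lat 12.0833°.
Extended square 9, 8: +9·0.00833333° lon, +8·0.00416667° lat → SW at lon 134.408°, lat 12.1167°.
Cell spans 0.00833333° lon × 0.00416667° lat. Centre is SW corner plus half of each.
latitude 12.11875, longitude 134.41250.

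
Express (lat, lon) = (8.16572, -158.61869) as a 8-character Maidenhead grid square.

BJ08qd59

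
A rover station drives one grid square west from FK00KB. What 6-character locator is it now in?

Longitude subsquare k = 10; −1 → 9 = j.
The latitude characters are unchanged.

FK00jb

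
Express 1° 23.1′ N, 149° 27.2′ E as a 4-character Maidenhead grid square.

QJ41

Offset from 180°W / 90°S: lon 329.45°, lat 91.39°.
Field (20°×10°, letters A–R): lon ⌊329.45/20⌋ = 16 → Q; lat ⌊91.39/10⌋ = 9 → J.
Square (2°×1°, digits 0–9): lon ⌊9.45/2⌋ = 4; lat ⌊1.39/1⌋ = 1.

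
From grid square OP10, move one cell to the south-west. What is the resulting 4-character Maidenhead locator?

Longitude square 1; −1 → 0.
Latitude square 0; −1 → -1, wraps to 9, carry into field.
Latitude field P = 15; −1 → 14 = O.

OO09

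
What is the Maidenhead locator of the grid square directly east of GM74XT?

GM84at

Longitude subsquare x = 23; +1 → 24, wraps to 0 = a, carry into square.
Longitude square 7; +1 → 8.
The latitude characters are unchanged.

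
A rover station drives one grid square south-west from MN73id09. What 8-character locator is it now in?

MN73hd98

Longitude extended square 0; −1 → -1, wraps to 9, carry into subsquare.
Longitude subsquare i = 8; −1 → 7 = h.
Latitude extended square 9; −1 → 8.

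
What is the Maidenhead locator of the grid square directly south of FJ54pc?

FJ54pb

Latitude subsquare c = 2; −1 → 1 = b.
The longitude characters are unchanged.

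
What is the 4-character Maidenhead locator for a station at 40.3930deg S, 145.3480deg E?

QE29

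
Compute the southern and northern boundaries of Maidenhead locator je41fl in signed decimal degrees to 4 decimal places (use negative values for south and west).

Field J=9, E=4: +9·20° lon, +4·10° lat → SW at lon 0°, lat -50°.
Square 4, 1: +4·2° lon, +1·1° lat → SW at lon 8°, lat -49°.
Subsquare f=5, l=11: +5·0.0833333° lon, +11·0.0416667° lat → SW at lon 8.41667°, lat -48.5417°.
Cell spans 0.0833333° lon × 0.0416667° lat.
south -48.5417, north -48.5000.

-48.5417, -48.5000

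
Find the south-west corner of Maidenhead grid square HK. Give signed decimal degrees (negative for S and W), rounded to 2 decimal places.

10.00, -40.00

Field H=7, K=10: +7·20° lon, +10·10° lat → SW at lon -40°, lat 10°.
latitude 10.00, longitude -40.00.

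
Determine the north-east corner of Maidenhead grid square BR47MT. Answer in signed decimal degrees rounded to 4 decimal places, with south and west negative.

Field B=1, R=17: +1·20° lon, +17·10° lat → SW at lon -160°, lat 80°.
Square 4, 7: +4·2° lon, +7·1° lat → SW at lon -152°, lat 87°.
Subsquare m=12, t=19: +12·0.0833333° lon, +19·0.0416667° lat → SW at lon -151°, lat 87.7917°.
Cell spans 0.0833333° lon × 0.0416667° lat. NE corner is SW corner plus one full cell.
latitude 87.8333, longitude -150.9167.

87.8333, -150.9167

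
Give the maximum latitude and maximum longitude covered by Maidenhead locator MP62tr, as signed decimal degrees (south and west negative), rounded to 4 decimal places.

62.7500, 73.6667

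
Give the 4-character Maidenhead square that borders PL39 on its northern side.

PM30

Latitude square 9; +1 → 10, wraps to 0, carry into field.
Latitude field L = 11; +1 → 12 = M.
The longitude characters are unchanged.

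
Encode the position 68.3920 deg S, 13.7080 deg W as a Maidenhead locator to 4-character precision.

IC31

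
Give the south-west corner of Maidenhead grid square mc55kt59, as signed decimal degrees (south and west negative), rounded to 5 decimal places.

Field M=12, C=2: +12·20° lon, +2·10° lat → SW at lon 60°, lat -70°.
Square 5, 5: +5·2° lon, +5·1° lat → SW at lon 70°, lat -65°.
Subsquare k=10, t=19: +10·0.0833333° lon, +19·0.0416667° lat → SW at lon 70.8333°, lat -64.2083°.
Extended square 5, 9: +5·0.00833333° lon, +9·0.00416667° lat → SW at lon 70.875°, lat -64.1708°.
latitude -64.17083, longitude 70.87500.

-64.17083, 70.87500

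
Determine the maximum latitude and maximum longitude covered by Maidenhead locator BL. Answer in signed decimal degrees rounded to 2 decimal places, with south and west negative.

30.00, -140.00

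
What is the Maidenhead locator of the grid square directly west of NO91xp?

Longitude subsquare x = 23; −1 → 22 = w.
The latitude characters are unchanged.

NO91wp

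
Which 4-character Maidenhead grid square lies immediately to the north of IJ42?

IJ43

Latitude square 2; +1 → 3.
The longitude characters are unchanged.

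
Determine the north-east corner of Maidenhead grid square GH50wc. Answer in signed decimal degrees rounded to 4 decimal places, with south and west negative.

-19.8750, -48.0833

Field G=6, H=7: +6·20° lon, +7·10° lat → SW at lon -60°, lat -20°.
Square 5, 0: +5·2° lon, +0·1° lat → SW at lon -50°, lat -20°.
Subsquare w=22, c=2: +22·0.0833333° lon, +2·0.0416667° lat → SW at lon -48.1667°, lat -19.9167°.
Cell spans 0.0833333° lon × 0.0416667° lat. NE corner is SW corner plus one full cell.
latitude -19.8750, longitude -48.0833.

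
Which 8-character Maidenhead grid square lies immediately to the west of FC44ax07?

FC34xx97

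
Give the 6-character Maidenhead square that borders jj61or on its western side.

Longitude subsquare o = 14; −1 → 13 = n.
The latitude characters are unchanged.

JJ61nr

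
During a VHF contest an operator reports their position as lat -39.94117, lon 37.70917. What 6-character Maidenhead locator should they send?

Offset from 180°W / 90°S: lon 217.7092°, lat 50.0588°.
Field: 217.7092/20 → 10 → K, 50.0588/10 → 5 → F; chars KF.
Square: 17.7092/2 → 8, 0.0588/1 → 0; chars 80.
Subsquare: 1.7092/0.0833333 → 20 → u, 0.0588/0.0416667 → 1 → b; chars ub.

KF80ub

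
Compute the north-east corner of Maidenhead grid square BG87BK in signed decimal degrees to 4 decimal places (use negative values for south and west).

-22.5417, -143.8333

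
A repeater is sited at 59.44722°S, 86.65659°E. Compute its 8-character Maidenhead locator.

Offset from 180°W / 90°S: lon 266.65659°, lat 30.55278°.
Field (20°×10°, letters A–R): 266.65659/20 → 13 → N, 30.55278/10 → 3 → D; chars ND.
Square (2°×1°, digits 0–9): 6.65659/2 → 3, 0.55278/1 → 0; chars 30.
Subsquare (5′×2.5′, letters a–x): 0.65659/0.0833333 → 7 → h, 0.55278/0.0416667 → 13 → n; chars hn.
Extended square (30″×15″, digits 0–9): 0.07326/0.00833333 → 8, 0.01111/0.00416667 → 2; chars 82.

ND30hn82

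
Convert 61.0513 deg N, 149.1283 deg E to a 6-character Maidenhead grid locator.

QP41nb

Shift to the Maidenhead origin (180°W, 90°S): lon 329.1283, lat 151.0513.
Field: lon ⌊329.1283/20⌋ = 16 → Q; lat ⌊151.0513/10⌋ = 15 → P.
Square: lon ⌊9.1283/2⌋ = 4; lat ⌊1.0513/1⌋ = 1.
Subsquare: lon ⌊1.1283/0.0833333⌋ = 13 → n; lat ⌊0.0513/0.0416667⌋ = 1 → b.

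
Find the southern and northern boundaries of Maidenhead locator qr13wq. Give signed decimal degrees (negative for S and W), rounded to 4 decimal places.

Field Q=16, R=17: +16·20° lon, +17·10° lat → SW at lon 140°, lat 80°.
Square 1, 3: +1·2° lon, +3·1° lat → SW at lon 142°, lat 83°.
Subsquare w=22, q=16: +22·0.0833333° lon, +16·0.0416667° lat → SW at lon 143.833°, lat 83.6667°.
Cell spans 0.0833333° lon × 0.0416667° lat.
south 83.6667, north 83.7083.

83.6667, 83.7083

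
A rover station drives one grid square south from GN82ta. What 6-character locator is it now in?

Latitude subsquare a = 0; −1 → -1, wraps to 23 = x, carry into square.
Latitude square 2; −1 → 1.
The longitude characters are unchanged.

GN81tx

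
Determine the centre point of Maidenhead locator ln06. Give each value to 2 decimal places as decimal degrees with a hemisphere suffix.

46.50° N, 41.00° E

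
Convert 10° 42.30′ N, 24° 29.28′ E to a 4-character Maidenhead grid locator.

KK20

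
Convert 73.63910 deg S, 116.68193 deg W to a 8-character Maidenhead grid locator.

DB16pi86

Add 180° to longitude and 90° to latitude: 63.31807, 16.36090.
Field: lon ⌊63.31807/20⌋ = 3 → D; lat ⌊16.36090/10⌋ = 1 → B.
Square: lon ⌊3.31807/2⌋ = 1; lat ⌊6.36090/1⌋ = 6.
Subsquare: lon ⌊1.31807/0.0833333⌋ = 15 → p; lat ⌊0.36090/0.0416667⌋ = 8 → i.
Extended square: lon ⌊0.06807/0.00833333⌋ = 8; lat ⌊0.02757/0.00416667⌋ = 6.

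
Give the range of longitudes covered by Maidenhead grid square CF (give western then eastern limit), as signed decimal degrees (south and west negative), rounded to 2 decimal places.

-140.00, -120.00

Field C=2, F=5: +2·20° lon, +5·10° lat → SW at lon -140°, lat -40°.
Cell spans 20° lon × 10° lat.
west -140.00, east -120.00.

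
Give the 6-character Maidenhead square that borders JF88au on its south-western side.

JF78xt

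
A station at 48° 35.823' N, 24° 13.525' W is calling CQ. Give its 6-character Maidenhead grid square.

HN78vo

Add 180° to longitude and 90° to latitude: 155.7746, 138.5970.
Field: 155.7746/20 → 7 → H, 138.5970/10 → 13 → N; chars HN.
Square: 15.7746/2 → 7, 8.5970/1 → 8; chars 78.
Subsquare: 1.7746/0.0833333 → 21 → v, 0.5970/0.0416667 → 14 → o; chars vo.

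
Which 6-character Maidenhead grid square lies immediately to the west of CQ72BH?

CQ72ah

Longitude subsquare b = 1; −1 → 0 = a.
The latitude characters are unchanged.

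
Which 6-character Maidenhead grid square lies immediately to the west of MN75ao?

MN65xo

Longitude subsquare a = 0; −1 → -1, wraps to 23 = x, carry into square.
Longitude square 7; −1 → 6.
The latitude characters are unchanged.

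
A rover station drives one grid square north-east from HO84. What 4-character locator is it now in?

HO95

Longitude square 8; +1 → 9.
Latitude square 4; +1 → 5.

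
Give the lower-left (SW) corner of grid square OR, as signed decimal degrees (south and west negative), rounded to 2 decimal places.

80.00, 100.00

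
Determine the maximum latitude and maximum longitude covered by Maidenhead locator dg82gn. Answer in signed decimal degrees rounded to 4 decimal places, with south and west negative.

Field D=3, G=6: +3·20° lon, +6·10° lat → SW at lon -120°, lat -30°.
Square 8, 2: +8·2° lon, +2·1° lat → SW at lon -104°, lat -28°.
Subsquare g=6, n=13: +6·0.0833333° lon, +13·0.0416667° lat → SW at lon -103.5°, lat -27.4583°.
Cell spans 0.0833333° lon × 0.0416667° lat. NE corner is SW corner plus one full cell.
latitude -27.4167, longitude -103.4167.

-27.4167, -103.4167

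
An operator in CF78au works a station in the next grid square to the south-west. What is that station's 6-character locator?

CF68xt

Longitude subsquare a = 0; −1 → -1, wraps to 23 = x, carry into square.
Longitude square 7; −1 → 6.
Latitude subsquare u = 20; −1 → 19 = t.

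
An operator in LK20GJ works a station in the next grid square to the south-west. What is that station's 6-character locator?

LK20fi

Longitude subsquare g = 6; −1 → 5 = f.
Latitude subsquare j = 9; −1 → 8 = i.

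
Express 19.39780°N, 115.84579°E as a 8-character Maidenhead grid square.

OK79wj15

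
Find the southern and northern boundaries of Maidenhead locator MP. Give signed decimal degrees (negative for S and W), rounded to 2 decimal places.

60.00, 70.00

Field M=12, P=15: +12·20° lon, +15·10° lat → SW at lon 60°, lat 60°.
Cell spans 20° lon × 10° lat.
south 60.00, north 70.00.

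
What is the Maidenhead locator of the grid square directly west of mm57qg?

MM57pg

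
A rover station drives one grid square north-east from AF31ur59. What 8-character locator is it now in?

AF31us60

Longitude extended square 5; +1 → 6.
Latitude extended square 9; +1 → 10, wraps to 0, carry into subsquare.
Latitude subsquare r = 17; +1 → 18 = s.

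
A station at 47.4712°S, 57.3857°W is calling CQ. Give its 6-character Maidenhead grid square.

GE12hm

Offset from 180°W / 90°S: lon 122.6143°, lat 42.5288°.
Field: 122.6143/20 → 6 → G, 42.5288/10 → 4 → E; chars GE.
Square: 2.6143/2 → 1, 2.5288/1 → 2; chars 12.
Subsquare: 0.6143/0.0833333 → 7 → h, 0.5288/0.0416667 → 12 → m; chars hm.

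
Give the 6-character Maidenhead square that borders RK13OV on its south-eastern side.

Longitude subsquare o = 14; +1 → 15 = p.
Latitude subsquare v = 21; −1 → 20 = u.

RK13pu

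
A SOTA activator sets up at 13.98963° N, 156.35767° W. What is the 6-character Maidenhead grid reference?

BK13tx

Add 180° to longitude and 90° to latitude: 23.6423, 103.9896.
Field: lon ⌊23.6423/20⌋ = 1 → B; lat ⌊103.9896/10⌋ = 10 → K.
Square: lon ⌊3.6423/2⌋ = 1; lat ⌊3.9896/1⌋ = 3.
Subsquare: lon ⌊1.6423/0.0833333⌋ = 19 → t; lat ⌊0.9896/0.0416667⌋ = 23 → x.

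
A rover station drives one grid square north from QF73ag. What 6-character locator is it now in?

QF73ah

Latitude subsquare g = 6; +1 → 7 = h.
The longitude characters are unchanged.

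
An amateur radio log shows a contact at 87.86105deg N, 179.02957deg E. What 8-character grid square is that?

RR97mu36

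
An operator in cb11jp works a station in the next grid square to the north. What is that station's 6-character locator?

CB11jq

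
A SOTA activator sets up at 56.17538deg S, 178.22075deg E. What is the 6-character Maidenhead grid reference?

RD93ct

Offset from 180°W / 90°S: lon 358.2208°, lat 33.8246°.
Field: lon ⌊358.2208/20⌋ = 17 → R; lat ⌊33.8246/10⌋ = 3 → D.
Square: lon ⌊18.2208/2⌋ = 9; lat ⌊3.8246/1⌋ = 3.
Subsquare: lon ⌊0.2208/0.0833333⌋ = 2 → c; lat ⌊0.8246/0.0416667⌋ = 19 → t.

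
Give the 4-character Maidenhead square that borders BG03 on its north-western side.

AG94

Longitude square 0; −1 → -1, wraps to 9, carry into field.
Longitude field B = 1; −1 → 0 = A.
Latitude square 3; +1 → 4.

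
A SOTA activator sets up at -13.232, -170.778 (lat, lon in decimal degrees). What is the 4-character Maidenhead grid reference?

AH46

Add 180° to longitude and 90° to latitude: 9.22, 76.77.
Field (20°×10°, letters A–R): lon ⌊9.22/20⌋ = 0 → A; lat ⌊76.77/10⌋ = 7 → H.
Square (2°×1°, digits 0–9): lon ⌊9.22/2⌋ = 4; lat ⌊6.77/1⌋ = 6.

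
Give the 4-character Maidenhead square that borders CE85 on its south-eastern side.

Longitude square 8; +1 → 9.
Latitude square 5; −1 → 4.

CE94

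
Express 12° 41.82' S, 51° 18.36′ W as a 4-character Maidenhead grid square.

GH47

Shift to the Maidenhead origin (180°W, 90°S): lon 128.69, lat 77.30.
Field: 128.69/20 → 6 → G, 77.30/10 → 7 → H; chars GH.
Square: 8.69/2 → 4, 7.30/1 → 7; chars 47.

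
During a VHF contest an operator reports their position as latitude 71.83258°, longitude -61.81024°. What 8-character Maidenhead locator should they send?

Offset from 180°W / 90°S: lon 118.18976°, lat 161.83258°.
Field (20°×10°, letters A–R): lon ⌊118.18976/20⌋ = 5 → F; lat ⌊161.83258/10⌋ = 16 → Q.
Square (2°×1°, digits 0–9): lon ⌊18.18976/2⌋ = 9; lat ⌊1.83258/1⌋ = 1.
Subsquare (5′×2.5′, letters a–x): lon ⌊0.18976/0.0833333⌋ = 2 → c; lat ⌊0.83258/0.0416667⌋ = 19 → t.
Extended square (30″×15″, digits 0–9): lon ⌊0.02309/0.00833333⌋ = 2; lat ⌊0.04091/0.00416667⌋ = 9.

FQ91ct29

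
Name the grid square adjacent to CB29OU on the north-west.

CB29nv

Longitude subsquare o = 14; −1 → 13 = n.
Latitude subsquare u = 20; +1 → 21 = v.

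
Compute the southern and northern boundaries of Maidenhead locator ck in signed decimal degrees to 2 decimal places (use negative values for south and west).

10.00, 20.00

Field C=2, K=10: +2·20° lon, +10·10° lat → SW at lon -140°, lat 10°.
Cell spans 20° lon × 10° lat.
south 10.00, north 20.00.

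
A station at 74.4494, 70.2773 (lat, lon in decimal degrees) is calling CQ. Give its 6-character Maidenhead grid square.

MQ54dk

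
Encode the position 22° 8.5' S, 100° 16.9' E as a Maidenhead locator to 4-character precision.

OG07

Offset from 180°W / 90°S: lon 280.28°, lat 67.86°.
Field: 280.28/20 → 14 → O, 67.86/10 → 6 → G; chars OG.
Square: 0.28/2 → 0, 7.86/1 → 7; chars 07.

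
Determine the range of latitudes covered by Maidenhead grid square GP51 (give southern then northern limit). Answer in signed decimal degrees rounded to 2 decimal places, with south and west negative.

Field G=6, P=15: +6·20° lon, +15·10° lat → SW at lon -60°, lat 60°.
Square 5, 1: +5·2° lon, +1·1° lat → SW at lon -50°, lat 61°.
Cell spans 2° lon × 1° lat.
south 61.00, north 62.00.

61.00, 62.00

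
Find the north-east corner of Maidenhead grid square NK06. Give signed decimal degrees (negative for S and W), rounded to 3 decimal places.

Field N=13, K=10: +13·20° lon, +10·10° lat → SW at lon 80°, lat 10°.
Square 0, 6: +0·2° lon, +6·1° lat → SW at lon 80°, lat 16°.
Cell spans 2° lon × 1° lat. NE corner is SW corner plus one full cell.
latitude 17.000, longitude 82.000.

17.000, 82.000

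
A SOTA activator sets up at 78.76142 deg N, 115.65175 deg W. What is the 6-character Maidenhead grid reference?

DQ28es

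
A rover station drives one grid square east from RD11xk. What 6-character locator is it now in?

RD21ak

Longitude subsquare x = 23; +1 → 24, wraps to 0 = a, carry into square.
Longitude square 1; +1 → 2.
The latitude characters are unchanged.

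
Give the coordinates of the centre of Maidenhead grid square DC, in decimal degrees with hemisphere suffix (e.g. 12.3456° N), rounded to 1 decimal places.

65.0° S, 110.0° W

Field D=3, C=2: +3·20° lon, +2·10° lat → SW at lon -120°, lat -70°.
Cell spans 20° lon × 10° lat. Centre is SW corner plus half of each.
latitude 65.0° S, longitude 110.0° W.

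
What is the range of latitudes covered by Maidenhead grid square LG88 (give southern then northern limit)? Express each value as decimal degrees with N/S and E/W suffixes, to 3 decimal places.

22.000° S, 21.000° S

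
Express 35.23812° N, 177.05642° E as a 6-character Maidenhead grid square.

Add 180° to longitude and 90° to latitude: 357.0564, 125.2381.
Field: 357.0564/20 → 17 → R, 125.2381/10 → 12 → M; chars RM.
Square: 17.0564/2 → 8, 5.2381/1 → 5; chars 85.
Subsquare: 1.0564/0.0833333 → 12 → m, 0.2381/0.0416667 → 5 → f; chars mf.

RM85mf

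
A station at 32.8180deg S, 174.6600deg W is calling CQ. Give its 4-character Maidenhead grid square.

Offset from 180°W / 90°S: lon 5.34°, lat 57.18°.
Field: 5.34/20 → 0 → A, 57.18/10 → 5 → F; chars AF.
Square: 5.34/2 → 2, 7.18/1 → 7; chars 27.

AF27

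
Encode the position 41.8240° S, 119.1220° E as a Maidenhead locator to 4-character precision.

Add 180° to longitude and 90° to latitude: 299.12, 48.18.
Field: lon ⌊299.12/20⌋ = 14 → O; lat ⌊48.18/10⌋ = 4 → E.
Square: lon ⌊19.12/2⌋ = 9; lat ⌊8.18/1⌋ = 8.

OE98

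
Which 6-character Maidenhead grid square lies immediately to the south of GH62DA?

GH61dx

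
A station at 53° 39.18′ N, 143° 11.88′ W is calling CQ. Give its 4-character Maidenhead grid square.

BO83

Add 180° to longitude and 90° to latitude: 36.80, 143.65.
Field: lon ⌊36.80/20⌋ = 1 → B; lat ⌊143.65/10⌋ = 14 → O.
Square: lon ⌊16.80/2⌋ = 8; lat ⌊3.65/1⌋ = 3.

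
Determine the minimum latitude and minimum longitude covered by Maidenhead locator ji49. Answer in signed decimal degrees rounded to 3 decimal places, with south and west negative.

Field J=9, I=8: +9·20° lon, +8·10° lat → SW at lon 0°, lat -10°.
Square 4, 9: +4·2° lon, +9·1° lat → SW at lon 8°, lat -1°.
latitude -1.000, longitude 8.000.

-1.000, 8.000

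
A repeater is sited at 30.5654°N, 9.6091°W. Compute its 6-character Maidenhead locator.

IM50en

Add 180° to longitude and 90° to latitude: 170.3909, 120.5654.
Field: lon ⌊170.3909/20⌋ = 8 → I; lat ⌊120.5654/10⌋ = 12 → M.
Square: lon ⌊10.3909/2⌋ = 5; lat ⌊0.5654/1⌋ = 0.
Subsquare: lon ⌊0.3909/0.0833333⌋ = 4 → e; lat ⌊0.5654/0.0416667⌋ = 13 → n.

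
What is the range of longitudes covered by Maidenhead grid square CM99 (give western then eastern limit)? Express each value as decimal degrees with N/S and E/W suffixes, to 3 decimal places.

Field C=2, M=12: +2·20° lon, +12·10° lat → SW at lon -140°, lat 30°.
Square 9, 9: +9·2° lon, +9·1° lat → SW at lon -122°, lat 39°.
Cell spans 2° lon × 1° lat.
west 122.000° W, east 120.000° W.

122.000° W, 120.000° W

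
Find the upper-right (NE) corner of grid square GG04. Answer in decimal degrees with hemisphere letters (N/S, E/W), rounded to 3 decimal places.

25.000° S, 58.000° W

Field G=6, G=6: +6·20° lon, +6·10° lat → SW at lon -60°, lat -30°.
Square 0, 4: +0·2° lon, +4·1° lat → SW at lon -60°, lat -26°.
Cell spans 2° lon × 1° lat. NE corner is SW corner plus one full cell.
latitude 25.000° S, longitude 58.000° W.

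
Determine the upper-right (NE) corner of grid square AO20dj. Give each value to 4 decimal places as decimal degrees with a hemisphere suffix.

Field A=0, O=14: +0·20° lon, +14·10° lat → SW at lon -180°, lat 50°.
Square 2, 0: +2·2° lon, +0·1° lat → SW at lon -176°, lat 50°.
Subsquare d=3, j=9: +3·0.0833333° lon, +9·0.0416667° lat → SW at lon -175.75°, lat 50.375°.
Cell spans 0.0833333° lon × 0.0416667° lat. NE corner is SW corner plus one full cell.
latitude 50.4167° N, longitude 175.6667° W.

50.4167° N, 175.6667° W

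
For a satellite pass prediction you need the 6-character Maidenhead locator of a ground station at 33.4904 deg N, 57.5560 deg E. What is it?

Add 180° to longitude and 90° to latitude: 237.5560, 123.4904.
Field: lon ⌊237.5560/20⌋ = 11 → L; lat ⌊123.4904/10⌋ = 12 → M.
Square: lon ⌊17.5560/2⌋ = 8; lat ⌊3.4904/1⌋ = 3.
Subsquare: lon ⌊1.5560/0.0833333⌋ = 18 → s; lat ⌊0.4904/0.0416667⌋ = 11 → l.

LM83sl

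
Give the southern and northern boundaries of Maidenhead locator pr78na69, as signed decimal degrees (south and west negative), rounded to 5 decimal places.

Field P=15, R=17: +15·20° lon, +17·10° lat → SW at lon 120°, lat 80°.
Square 7, 8: +7·2° lon, +8·1° lat → SW at lon 134°, lat 88°.
Subsquare n=13, a=0: +13·0.0833333° lon, +0·0.0416667° lat → SW at lon 135.083°, lat 88°.
Extended square 6, 9: +6·0.00833333° lon, +9·0.00416667° lat → SW at lon 135.133°, lat 88.0375°.
Cell spans 0.00833333° lon × 0.00416667° lat.
south 88.03750, north 88.04167.

88.03750, 88.04167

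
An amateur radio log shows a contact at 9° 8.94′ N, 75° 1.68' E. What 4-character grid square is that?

Shift to the Maidenhead origin (180°W, 90°S): lon 255.03, lat 99.15.
Field: 255.03/20 → 12 → M, 99.15/10 → 9 → J; chars MJ.
Square: 15.03/2 → 7, 9.15/1 → 9; chars 79.

MJ79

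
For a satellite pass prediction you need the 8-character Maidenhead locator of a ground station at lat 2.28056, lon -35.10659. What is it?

HJ22kg77

Add 180° to longitude and 90° to latitude: 144.89341, 92.28056.
Field: lon ⌊144.89341/20⌋ = 7 → H; lat ⌊92.28056/10⌋ = 9 → J.
Square: lon ⌊4.89341/2⌋ = 2; lat ⌊2.28056/1⌋ = 2.
Subsquare: lon ⌊0.89341/0.0833333⌋ = 10 → k; lat ⌊0.28056/0.0416667⌋ = 6 → g.
Extended square: lon ⌊0.06008/0.00833333⌋ = 7; lat ⌊0.03056/0.00416667⌋ = 7.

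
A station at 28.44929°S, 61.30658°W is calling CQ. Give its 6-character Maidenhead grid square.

FG91in

Offset from 180°W / 90°S: lon 118.6934°, lat 61.5507°.
Field: 118.6934/20 → 5 → F, 61.5507/10 → 6 → G; chars FG.
Square: 18.6934/2 → 9, 1.5507/1 → 1; chars 91.
Subsquare: 0.6934/0.0833333 → 8 → i, 0.5507/0.0416667 → 13 → n; chars in.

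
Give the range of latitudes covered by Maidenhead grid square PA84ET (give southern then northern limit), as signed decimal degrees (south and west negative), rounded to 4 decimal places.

-85.2083, -85.1667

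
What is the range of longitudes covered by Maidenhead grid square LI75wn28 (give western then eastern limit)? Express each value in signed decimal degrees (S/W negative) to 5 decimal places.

Field L=11, I=8: +11·20° lon, +8·10° lat → SW at lon 40°, lat -10°.
Square 7, 5: +7·2° lon, +5·1° lat → SW at lon 54°, lat -5°.
Subsquare w=22, n=13: +22·0.0833333° lon, +13·0.0416667° lat → SW at lon 55.8333°, lat -4.45833°.
Extended square 2, 8: +2·0.00833333° lon, +8·0.00416667° lat → SW at lon 55.85°, lat -4.425°.
Cell spans 0.00833333° lon × 0.00416667° lat.
west 55.85000, east 55.85833.

55.85000, 55.85833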